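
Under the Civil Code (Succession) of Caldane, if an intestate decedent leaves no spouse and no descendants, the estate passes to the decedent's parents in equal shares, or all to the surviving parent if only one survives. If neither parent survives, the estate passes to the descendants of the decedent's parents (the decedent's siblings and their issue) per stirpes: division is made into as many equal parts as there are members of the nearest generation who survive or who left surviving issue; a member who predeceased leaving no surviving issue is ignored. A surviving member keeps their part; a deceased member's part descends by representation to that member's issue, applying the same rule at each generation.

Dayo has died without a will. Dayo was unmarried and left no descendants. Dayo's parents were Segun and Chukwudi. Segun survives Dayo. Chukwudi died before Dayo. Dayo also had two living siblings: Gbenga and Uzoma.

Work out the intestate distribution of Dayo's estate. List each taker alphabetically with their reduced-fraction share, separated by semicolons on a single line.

Only one parent, Segun, survives, so Segun takes the entire estate. The siblings take nothing because a surviving parent has priority.

Segun 1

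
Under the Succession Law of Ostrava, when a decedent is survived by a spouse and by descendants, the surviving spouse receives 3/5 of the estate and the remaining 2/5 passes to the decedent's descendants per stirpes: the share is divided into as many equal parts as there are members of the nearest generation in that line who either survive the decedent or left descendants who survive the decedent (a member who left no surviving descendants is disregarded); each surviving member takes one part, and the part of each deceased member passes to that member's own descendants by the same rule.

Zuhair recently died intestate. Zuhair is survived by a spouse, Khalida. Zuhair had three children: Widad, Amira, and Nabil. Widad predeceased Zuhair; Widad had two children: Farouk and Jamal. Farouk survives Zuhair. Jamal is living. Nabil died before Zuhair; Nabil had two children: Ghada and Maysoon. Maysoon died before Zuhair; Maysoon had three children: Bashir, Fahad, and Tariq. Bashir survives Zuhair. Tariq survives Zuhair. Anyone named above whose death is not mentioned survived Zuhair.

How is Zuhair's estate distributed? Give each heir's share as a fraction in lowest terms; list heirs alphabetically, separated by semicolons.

Amira 2/15; Bashir 1/45; Fahad 1/45; Farouk 1/15; Ghada 1/15; Jamal 1/15; Khalida 3/5; Tariq 1/45

Khalida, as surviving spouse, takes 3/5.
The remaining 2/5 passes to Zuhair's descendants per stirpes.
The 2/5 is divided into 3 equal shares of 2/15 among Widad, Amira, Nabil.
Widad predeceased; the 2/15 allotted to Widad's branch passes to Widad's issue by representation.
The 2/15 is divided into 2 equal shares of 1/15 among Farouk, Jamal.
Farouk is living and takes 1/15.
Jamal is living and takes 1/15.
Amira is living and takes 2/15.
Nabil predeceased; the 2/15 allotted to Nabil's branch passes to Nabil's issue by representation.
The 2/15 is divided into 2 equal shares of 1/15 among Ghada, Maysoon.
Ghada is living and takes 1/15.
Maysoon predeceased; the 1/15 allotted to Maysoon's branch passes to Maysoon's issue by representation.
The 1/15 is divided into 3 equal shares of 1/45 among Bashir, Fahad, Tariq.
Bashir is living and takes 1/45.
Fahad is living and takes 1/45.
Tariq is living and takes 1/45.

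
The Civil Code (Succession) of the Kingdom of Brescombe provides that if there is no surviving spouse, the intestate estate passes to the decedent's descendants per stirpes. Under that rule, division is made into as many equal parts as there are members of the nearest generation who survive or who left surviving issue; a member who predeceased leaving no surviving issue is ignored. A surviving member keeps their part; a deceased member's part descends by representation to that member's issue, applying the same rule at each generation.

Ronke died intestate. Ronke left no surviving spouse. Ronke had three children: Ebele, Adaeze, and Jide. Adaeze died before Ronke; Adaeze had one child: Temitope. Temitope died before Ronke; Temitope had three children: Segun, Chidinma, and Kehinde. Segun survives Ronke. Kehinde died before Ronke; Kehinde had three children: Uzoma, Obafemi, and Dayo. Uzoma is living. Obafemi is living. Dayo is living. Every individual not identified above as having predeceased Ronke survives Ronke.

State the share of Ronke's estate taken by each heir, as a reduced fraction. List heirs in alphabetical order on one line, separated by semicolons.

Chidinma 1/9; Dayo 1/27; Ebele 1/3; Jide 1/3; Obafemi 1/27; Segun 1/9; Uzoma 1/27

There is no surviving spouse, so the entire estate passes to Ronke's descendants per stirpes.
The estate is divided into 3 equal shares of 1/3 among Ebele, Adaeze, Jide.
Ebele is living and takes 1/3.
Adaeze predeceased; the 1/3 allotted to Adaeze's branch passes to Adaeze's issue by representation.
Temitope's line is the sole branch at this level, so the full 1/3 passes to Temitope's issue by representation.
The 1/3 is divided into 3 equal shares of 1/9 among Segun, Chidinma, Kehinde.
Segun is living and takes 1/9.
Chidinma is living and takes 1/9.
Kehinde predeceased; the 1/9 allotted to Kehinde's branch passes to Kehinde's issue by representation.
The 1/9 is divided into 3 equal shares of 1/27 among Uzoma, Obafemi, Dayo.
Uzoma is living and takes 1/27.
Obafemi is living and takes 1/27.
Dayo is living and takes 1/27.
Jide is living and takes 1/3.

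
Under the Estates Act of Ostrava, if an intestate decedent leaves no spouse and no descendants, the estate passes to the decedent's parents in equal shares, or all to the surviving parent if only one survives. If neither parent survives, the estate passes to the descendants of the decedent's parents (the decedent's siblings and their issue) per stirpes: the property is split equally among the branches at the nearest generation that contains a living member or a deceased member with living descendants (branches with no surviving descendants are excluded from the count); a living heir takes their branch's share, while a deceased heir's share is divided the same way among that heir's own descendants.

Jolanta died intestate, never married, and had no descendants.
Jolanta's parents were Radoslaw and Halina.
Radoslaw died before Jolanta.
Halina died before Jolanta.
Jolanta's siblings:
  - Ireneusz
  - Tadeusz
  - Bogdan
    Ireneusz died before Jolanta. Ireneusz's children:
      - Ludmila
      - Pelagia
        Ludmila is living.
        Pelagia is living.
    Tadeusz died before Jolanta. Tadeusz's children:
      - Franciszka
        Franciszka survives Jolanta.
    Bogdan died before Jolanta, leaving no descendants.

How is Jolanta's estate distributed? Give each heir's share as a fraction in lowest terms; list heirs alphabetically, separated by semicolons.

Franciszka 1/2; Ludmila 1/4; Pelagia 1/4

Neither parent survives and there are no descendants, so the estate passes to Jolanta's siblings and their issue per stirpes.
Bogdan left no surviving issue, so that branch lapses and is disregarded.
The estate is divided into 2 equal shares of 1/2 among Ireneusz, Tadeusz.
Ireneusz predeceased; the 1/2 allotted to Ireneusz's branch passes to Ireneusz's issue by representation.
The 1/2 is divided into 2 equal shares of 1/4 among Ludmila, Pelagia.
Ludmila is living and takes 1/4.
Pelagia is living and takes 1/4.
Tadeusz predeceased; the 1/2 allotted to Tadeusz's branch passes to Tadeusz's issue by representation.
Franciszka is the sole taker at this level and receives the full 1/2.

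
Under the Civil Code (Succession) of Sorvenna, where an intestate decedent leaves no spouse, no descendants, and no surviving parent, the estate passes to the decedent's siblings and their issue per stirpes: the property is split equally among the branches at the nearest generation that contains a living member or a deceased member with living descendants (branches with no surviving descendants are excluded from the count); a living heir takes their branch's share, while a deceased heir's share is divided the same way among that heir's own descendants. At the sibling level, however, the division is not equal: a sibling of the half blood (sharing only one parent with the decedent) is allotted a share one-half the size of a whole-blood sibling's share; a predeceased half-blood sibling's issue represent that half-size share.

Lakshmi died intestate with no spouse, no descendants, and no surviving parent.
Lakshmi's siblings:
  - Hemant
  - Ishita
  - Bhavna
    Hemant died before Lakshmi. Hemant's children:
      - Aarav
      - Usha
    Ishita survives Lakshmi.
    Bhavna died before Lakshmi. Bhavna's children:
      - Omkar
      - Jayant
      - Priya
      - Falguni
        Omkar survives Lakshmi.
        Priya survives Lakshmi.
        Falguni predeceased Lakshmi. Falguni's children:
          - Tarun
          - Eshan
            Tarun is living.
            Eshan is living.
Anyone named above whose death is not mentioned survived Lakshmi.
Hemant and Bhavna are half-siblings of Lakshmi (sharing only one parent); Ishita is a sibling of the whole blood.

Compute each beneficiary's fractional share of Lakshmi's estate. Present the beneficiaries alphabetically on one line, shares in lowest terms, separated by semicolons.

Aarav 1/8; Eshan 1/32; Ishita 1/2; Jayant 1/16; Omkar 1/16; Priya 1/16; Tarun 1/32; Usha 1/8

No spouse, descendants, or parent survives, so the estate passes to Lakshmi's siblings per stirpes.
Half-blood siblings count for one-half the weight of whole-blood siblings at the initial division.
Dividing 1 in proportion to weights (total weight 2): Hemant (weight 1/2) → 1/4; Ishita (weight 1) → 1/2; Bhavna (weight 1/2) → 1/4.
Hemant predeceased; the 1/4 allotted to Hemant's branch passes to Hemant's issue by representation.
The 1/4 is divided into 2 equal shares of 1/8 among Aarav, Usha.
Aarav is living and takes 1/8.
Usha is living and takes 1/8.
Ishita is living and takes 1/2.
Bhavna predeceased; the 1/4 allotted to Bhavna's branch passes to Bhavna's issue by representation.
The 1/4 is divided into 4 equal shares of 1/16 among Omkar, Jayant, Priya, Falguni.
Omkar is living and takes 1/16.
Jayant is living and takes 1/16.
Priya is living and takes 1/16.
Falguni predeceased; the 1/16 allotted to Falguni's branch passes to Falguni's issue by representation.
The 1/16 is divided into 2 equal shares of 1/32 among Tarun, Eshan.
Tarun is living and takes 1/32.
Eshan is living and takes 1/32.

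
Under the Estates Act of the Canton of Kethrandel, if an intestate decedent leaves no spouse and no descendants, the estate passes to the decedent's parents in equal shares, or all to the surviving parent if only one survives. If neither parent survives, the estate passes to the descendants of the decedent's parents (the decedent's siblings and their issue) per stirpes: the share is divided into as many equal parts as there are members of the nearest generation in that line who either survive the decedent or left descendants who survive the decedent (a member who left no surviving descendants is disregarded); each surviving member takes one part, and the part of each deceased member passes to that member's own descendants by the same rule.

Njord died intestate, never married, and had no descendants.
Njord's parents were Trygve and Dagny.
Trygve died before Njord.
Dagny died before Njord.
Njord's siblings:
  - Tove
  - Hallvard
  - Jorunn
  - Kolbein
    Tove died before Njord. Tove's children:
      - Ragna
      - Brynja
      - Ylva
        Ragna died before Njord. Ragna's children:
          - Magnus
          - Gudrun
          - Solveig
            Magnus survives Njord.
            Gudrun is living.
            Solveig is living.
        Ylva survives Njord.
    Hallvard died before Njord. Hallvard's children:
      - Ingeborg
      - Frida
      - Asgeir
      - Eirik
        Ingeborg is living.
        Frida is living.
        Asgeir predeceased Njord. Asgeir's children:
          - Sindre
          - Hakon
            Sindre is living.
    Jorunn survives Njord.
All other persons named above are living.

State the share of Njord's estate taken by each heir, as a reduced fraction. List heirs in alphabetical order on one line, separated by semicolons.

Neither parent survives and there are no descendants, so the estate passes to Njord's siblings and their issue per stirpes.
The estate is divided into 4 equal shares of 1/4 among Tove, Hallvard, Jorunn, Kolbein.
Tove predeceased; the 1/4 allotted to Tove's branch passes to Tove's issue by representation.
The 1/4 is divided into 3 equal shares of 1/12 among Ragna, Brynja, Ylva.
Ragna predeceased; the 1/12 allotted to Ragna's branch passes to Ragna's issue by representation.
The 1/12 is divided into 3 equal shares of 1/36 among Magnus, Gudrun, Solveig.
Magnus is living and takes 1/36.
Gudrun is living and takes 1/36.
Solveig is living and takes 1/36.
Brynja is living and takes 1/12.
Ylva is living and takes 1/12.
Hallvard predeceased; the 1/4 allotted to Hallvard's branch passes to Hallvard's issue by representation.
The 1/4 is divided into 4 equal shares of 1/16 among Ingeborg, Frida, Asgeir, Eirik.
Ingeborg is living and takes 1/16.
Frida is living and takes 1/16.
Asgeir predeceased; the 1/16 allotted to Asgeir's branch passes to Asgeir's issue by representation.
The 1/16 is divided into 2 equal shares of 1/32 among Sindre, Hakon.
Sindre is living and takes 1/32.
Hakon is living and takes 1/32.
Eirik is living and takes 1/16.
Jorunn is living and takes 1/4.
Kolbein is living and takes 1/4.

Brynja 1/12; Eirik 1/16; Frida 1/16; Gudrun 1/36; Hakon 1/32; Ingeborg 1/16; Jorunn 1/4; Kolbein 1/4; Magnus 1/36; Sindre 1/32; Solveig 1/36; Ylva 1/12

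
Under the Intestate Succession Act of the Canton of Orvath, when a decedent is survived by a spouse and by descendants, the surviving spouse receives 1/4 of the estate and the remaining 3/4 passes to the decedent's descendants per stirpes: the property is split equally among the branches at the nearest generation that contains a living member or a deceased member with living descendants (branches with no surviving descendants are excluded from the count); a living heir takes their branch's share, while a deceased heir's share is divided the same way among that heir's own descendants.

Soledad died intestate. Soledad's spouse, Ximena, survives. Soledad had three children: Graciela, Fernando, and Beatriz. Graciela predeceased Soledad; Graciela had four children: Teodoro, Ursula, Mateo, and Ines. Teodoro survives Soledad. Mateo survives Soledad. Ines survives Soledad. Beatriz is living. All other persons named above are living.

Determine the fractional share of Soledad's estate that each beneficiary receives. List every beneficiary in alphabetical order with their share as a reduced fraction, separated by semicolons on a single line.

Beatriz 1/4; Fernando 1/4; Ines 1/16; Mateo 1/16; Teodoro 1/16; Ursula 1/16; Ximena 1/4

Ximena, as surviving spouse, takes 1/4.
The remaining 3/4 passes to Soledad's descendants per stirpes.
The 3/4 is divided into 3 equal shares of 1/4 among Graciela, Fernando, Beatriz.
Graciela predeceased; the 1/4 allotted to Graciela's branch passes to Graciela's issue by representation.
The 1/4 is divided into 4 equal shares of 1/16 among Teodoro, Ursula, Mateo, Ines.
Teodoro is living and takes 1/16.
Ursula is living and takes 1/16.
Mateo is living and takes 1/16.
Ines is living and takes 1/16.
Fernando is living and takes 1/4.
Beatriz is living and takes 1/4.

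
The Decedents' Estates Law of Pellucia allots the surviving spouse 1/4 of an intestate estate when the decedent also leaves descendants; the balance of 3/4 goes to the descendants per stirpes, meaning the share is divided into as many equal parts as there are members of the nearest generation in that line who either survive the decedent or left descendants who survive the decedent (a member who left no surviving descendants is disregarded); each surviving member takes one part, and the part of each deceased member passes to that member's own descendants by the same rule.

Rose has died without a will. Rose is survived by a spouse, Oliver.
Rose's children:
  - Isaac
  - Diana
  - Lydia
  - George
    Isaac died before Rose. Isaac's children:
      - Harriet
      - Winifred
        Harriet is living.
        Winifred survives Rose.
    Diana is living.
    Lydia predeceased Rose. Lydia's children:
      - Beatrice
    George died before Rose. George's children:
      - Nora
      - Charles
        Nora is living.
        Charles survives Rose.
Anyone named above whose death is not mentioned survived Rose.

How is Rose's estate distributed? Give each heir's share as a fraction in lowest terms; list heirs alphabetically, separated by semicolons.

Oliver, as surviving spouse, takes 1/4.
The remaining 3/4 passes to Rose's descendants per stirpes.
The 3/4 is divided into 4 equal shares of 3/16 among Isaac, Diana, Lydia, George.
Isaac predeceased; the 3/16 allotted to Isaac's branch passes to Isaac's issue by representation.
The 3/16 is divided into 2 equal shares of 3/32 among Harriet, Winifred.
Harriet is living and takes 3/32.
Winifred is living and takes 3/32.
Diana is living and takes 3/16.
Lydia predeceased; the 3/16 allotted to Lydia's branch passes to Lydia's issue by representation.
Beatrice is the sole taker at this level and receives the full 3/16.
George predeceased; the 3/16 allotted to George's branch passes to George's issue by representation.
The 3/16 is divided into 2 equal shares of 3/32 among Nora, Charles.
Nora is living and takes 3/32.
Charles is living and takes 3/32.

Beatrice 3/16; Charles 3/32; Diana 3/16; Harriet 3/32; Nora 3/32; Oliver 1/4; Winifred 3/32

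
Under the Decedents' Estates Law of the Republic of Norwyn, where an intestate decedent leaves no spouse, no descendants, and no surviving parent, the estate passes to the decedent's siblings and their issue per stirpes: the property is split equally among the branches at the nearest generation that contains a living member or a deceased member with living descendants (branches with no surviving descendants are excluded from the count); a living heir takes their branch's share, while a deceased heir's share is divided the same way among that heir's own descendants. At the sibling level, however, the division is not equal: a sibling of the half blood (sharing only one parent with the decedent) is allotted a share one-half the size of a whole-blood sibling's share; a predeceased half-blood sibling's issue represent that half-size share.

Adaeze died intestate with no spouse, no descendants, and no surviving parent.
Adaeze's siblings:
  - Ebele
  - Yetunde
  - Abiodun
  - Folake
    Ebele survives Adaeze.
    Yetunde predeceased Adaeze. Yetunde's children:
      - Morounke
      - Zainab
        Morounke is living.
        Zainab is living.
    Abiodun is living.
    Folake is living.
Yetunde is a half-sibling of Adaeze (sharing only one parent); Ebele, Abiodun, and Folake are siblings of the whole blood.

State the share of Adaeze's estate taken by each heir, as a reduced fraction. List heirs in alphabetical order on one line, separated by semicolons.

No spouse, descendants, or parent survives, so the estate passes to Adaeze's siblings per stirpes.
Half-blood siblings count for one-half the weight of whole-blood siblings at the initial division.
Dividing 1 in proportion to weights (total weight 7/2): Ebele (weight 1) → 2/7; Yetunde (weight 1/2) → 1/7; Abiodun (weight 1) → 2/7; Folake (weight 1) → 2/7.
Ebele is living and takes 2/7.
Yetunde predeceased; the 1/7 allotted to Yetunde's branch passes to Yetunde's issue by representation.
The 1/7 is divided into 2 equal shares of 1/14 among Morounke, Zainab.
Morounke is living and takes 1/14.
Zainab is living and takes 1/14.
Abiodun is living and takes 2/7.
Folake is living and takes 2/7.

Abiodun 2/7; Ebele 2/7; Folake 2/7; Morounke 1/14; Zainab 1/14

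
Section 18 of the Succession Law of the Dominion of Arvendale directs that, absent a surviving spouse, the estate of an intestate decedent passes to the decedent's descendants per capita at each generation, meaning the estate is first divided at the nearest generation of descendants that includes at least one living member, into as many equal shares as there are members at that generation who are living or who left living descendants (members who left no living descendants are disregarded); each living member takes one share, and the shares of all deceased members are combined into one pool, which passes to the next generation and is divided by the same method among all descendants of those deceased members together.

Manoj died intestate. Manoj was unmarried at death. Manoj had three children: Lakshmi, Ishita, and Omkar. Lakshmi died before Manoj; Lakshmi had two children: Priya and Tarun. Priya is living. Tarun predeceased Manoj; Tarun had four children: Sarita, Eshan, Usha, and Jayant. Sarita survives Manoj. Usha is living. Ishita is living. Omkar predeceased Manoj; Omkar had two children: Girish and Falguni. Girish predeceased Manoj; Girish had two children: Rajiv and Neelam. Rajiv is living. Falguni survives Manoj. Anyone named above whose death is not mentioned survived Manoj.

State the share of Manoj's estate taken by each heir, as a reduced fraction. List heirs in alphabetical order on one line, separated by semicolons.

There is no surviving spouse, so the entire estate passes to Manoj's descendants per capita at each generation.
At generation 1 (Lakshmi, Ishita, Omkar) there are 3 shares of (1)/3 = 1/3 each.
Living: Ishita — each takes 1/3.
Deceased: Lakshmi and Omkar. Their combined 2/3 is pooled and carried to generation 2.
At generation 2 (Priya, Tarun, Girish, Falguni) there are 4 shares of (2/3)/4 = 1/6 each.
Living: Priya and Falguni — each takes 1/6.
Deceased: Tarun and Girish. Their combined 1/3 is pooled and carried to generation 3.
At generation 3 (Sarita, Eshan, Usha, Jayant, Rajiv, Neelam) there are 6 shares of (1/3)/6 = 1/18 each.
Living: Sarita, Eshan, Usha, Jayant, Rajiv, and Neelam — each takes 1/18.

Eshan 1/18; Falguni 1/6; Ishita 1/3; Jayant 1/18; Neelam 1/18; Priya 1/6; Rajiv 1/18; Sarita 1/18; Usha 1/18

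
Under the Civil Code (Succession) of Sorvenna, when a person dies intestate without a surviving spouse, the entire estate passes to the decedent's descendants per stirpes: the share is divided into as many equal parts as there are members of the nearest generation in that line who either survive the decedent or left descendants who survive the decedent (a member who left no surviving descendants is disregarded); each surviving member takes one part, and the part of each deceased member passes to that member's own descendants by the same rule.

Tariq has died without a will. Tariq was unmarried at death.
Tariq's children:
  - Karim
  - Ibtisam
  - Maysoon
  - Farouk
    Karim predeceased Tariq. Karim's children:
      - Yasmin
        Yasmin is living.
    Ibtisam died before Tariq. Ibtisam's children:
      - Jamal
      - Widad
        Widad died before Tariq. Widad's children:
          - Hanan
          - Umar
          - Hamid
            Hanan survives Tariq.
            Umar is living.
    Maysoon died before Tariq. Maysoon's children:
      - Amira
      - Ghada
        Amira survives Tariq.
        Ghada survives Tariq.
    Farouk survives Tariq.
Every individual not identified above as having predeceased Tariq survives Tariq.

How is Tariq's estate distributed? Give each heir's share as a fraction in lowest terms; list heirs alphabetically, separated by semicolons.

Amira 1/8; Farouk 1/4; Ghada 1/8; Hamid 1/24; Hanan 1/24; Jamal 1/8; Umar 1/24; Yasmin 1/4

There is no surviving spouse, so the entire estate passes to Tariq's descendants per stirpes.
The estate is divided into 4 equal shares of 1/4 among Karim, Ibtisam, Maysoon, Farouk.
Karim predeceased; the 1/4 allotted to Karim's branch passes to Karim's issue by representation.
Yasmin is the sole taker at this level and receives the full 1/4.
Ibtisam predeceased; the 1/4 allotted to Ibtisam's branch passes to Ibtisam's issue by representation.
The 1/4 is divided into 2 equal shares of 1/8 among Jamal, Widad.
Jamal is living and takes 1/8.
Widad predeceased; the 1/8 allotted to Widad's branch passes to Widad's issue by representation.
The 1/8 is divided into 3 equal shares of 1/24 among Hanan, Umar, Hamid.
Hanan is living and takes 1/24.
Umar is living and takes 1/24.
Hamid is living and takes 1/24.
Maysoon predeceased; the 1/4 allotted to Maysoon's branch passes to Maysoon's issue by representation.
The 1/4 is divided into 2 equal shares of 1/8 among Amira, Ghada.
Amira is living and takes 1/8.
Ghada is living and takes 1/8.
Farouk is living and takes 1/4.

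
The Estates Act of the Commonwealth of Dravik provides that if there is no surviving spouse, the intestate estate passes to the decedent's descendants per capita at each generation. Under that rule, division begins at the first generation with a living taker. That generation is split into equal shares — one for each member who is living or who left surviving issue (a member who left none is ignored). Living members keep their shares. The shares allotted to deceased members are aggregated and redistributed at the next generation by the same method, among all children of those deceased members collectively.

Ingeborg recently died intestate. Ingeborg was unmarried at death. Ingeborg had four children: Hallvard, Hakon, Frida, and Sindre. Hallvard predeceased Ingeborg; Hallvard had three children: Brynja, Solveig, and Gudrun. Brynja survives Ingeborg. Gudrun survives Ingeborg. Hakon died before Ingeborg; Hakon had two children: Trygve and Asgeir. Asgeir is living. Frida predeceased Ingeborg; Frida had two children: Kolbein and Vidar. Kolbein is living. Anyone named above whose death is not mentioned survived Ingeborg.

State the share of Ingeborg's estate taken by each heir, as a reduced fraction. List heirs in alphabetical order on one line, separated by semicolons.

Asgeir 3/28; Brynja 3/28; Gudrun 3/28; Kolbein 3/28; Sindre 1/4; Solveig 3/28; Trygve 3/28; Vidar 3/28

There is no surviving spouse, so the entire estate passes to Ingeborg's descendants per capita at each generation.
At generation 1 (Hallvard, Hakon, Frida, Sindre) there are 4 shares of (1)/4 = 1/4 each.
Living: Sindre — each takes 1/4.
Deceased: Hallvard, Hakon, and Frida. Their combined 3/4 is pooled and carried to generation 2.
At generation 2 (Brynja, Solveig, Gudrun, Trygve, Asgeir, Kolbein, Vidar) there are 7 shares of (3/4)/7 = 3/28 each.
Living: Brynja, Solveig, Gudrun, Trygve, Asgeir, Kolbein, and Vidar — each takes 3/28.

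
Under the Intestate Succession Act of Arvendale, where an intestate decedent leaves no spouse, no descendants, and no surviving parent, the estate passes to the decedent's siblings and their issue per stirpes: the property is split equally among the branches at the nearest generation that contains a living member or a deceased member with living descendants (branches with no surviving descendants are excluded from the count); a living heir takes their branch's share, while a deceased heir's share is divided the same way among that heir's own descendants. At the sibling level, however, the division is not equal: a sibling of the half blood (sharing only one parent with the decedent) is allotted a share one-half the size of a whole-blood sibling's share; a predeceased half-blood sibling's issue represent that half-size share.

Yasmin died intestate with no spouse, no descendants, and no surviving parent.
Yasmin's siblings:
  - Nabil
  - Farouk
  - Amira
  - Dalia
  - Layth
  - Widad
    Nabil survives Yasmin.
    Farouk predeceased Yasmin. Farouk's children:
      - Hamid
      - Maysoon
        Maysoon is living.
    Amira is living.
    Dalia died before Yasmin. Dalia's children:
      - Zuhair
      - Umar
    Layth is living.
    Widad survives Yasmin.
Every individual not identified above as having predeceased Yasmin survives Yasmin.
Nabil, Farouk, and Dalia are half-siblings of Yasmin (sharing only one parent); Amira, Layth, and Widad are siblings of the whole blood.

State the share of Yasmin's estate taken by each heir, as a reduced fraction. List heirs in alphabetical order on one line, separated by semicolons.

Amira 2/9; Hamid 1/18; Layth 2/9; Maysoon 1/18; Nabil 1/9; Umar 1/18; Widad 2/9; Zuhair 1/18

No spouse, descendants, or parent survives, so the estate passes to Yasmin's siblings per stirpes.
Half-blood siblings count for one-half the weight of whole-blood siblings at the initial division.
Dividing 1 in proportion to weights (total weight 9/2): Nabil (weight 1/2) → 1/9; Farouk (weight 1/2) → 1/9; Amira (weight 1) → 2/9; Dalia (weight 1/2) → 1/9; Layth (weight 1) → 2/9; Widad (weight 1) → 2/9.
Nabil is living and takes 1/9.
Farouk predeceased; the 1/9 allotted to Farouk's branch passes to Farouk's issue by representation.
The 1/9 is divided into 2 equal shares of 1/18 among Hamid, Maysoon.
Hamid is living and takes 1/18.
Maysoon is living and takes 1/18.
Amira is living and takes 2/9.
Dalia predeceased; the 1/9 allotted to Dalia's branch passes to Dalia's issue by representation.
The 1/9 is divided into 2 equal shares of 1/18 among Zuhair, Umar.
Zuhair is living and takes 1/18.
Umar is living and takes 1/18.
Layth is living and takes 2/9.
Widad is living and takes 2/9.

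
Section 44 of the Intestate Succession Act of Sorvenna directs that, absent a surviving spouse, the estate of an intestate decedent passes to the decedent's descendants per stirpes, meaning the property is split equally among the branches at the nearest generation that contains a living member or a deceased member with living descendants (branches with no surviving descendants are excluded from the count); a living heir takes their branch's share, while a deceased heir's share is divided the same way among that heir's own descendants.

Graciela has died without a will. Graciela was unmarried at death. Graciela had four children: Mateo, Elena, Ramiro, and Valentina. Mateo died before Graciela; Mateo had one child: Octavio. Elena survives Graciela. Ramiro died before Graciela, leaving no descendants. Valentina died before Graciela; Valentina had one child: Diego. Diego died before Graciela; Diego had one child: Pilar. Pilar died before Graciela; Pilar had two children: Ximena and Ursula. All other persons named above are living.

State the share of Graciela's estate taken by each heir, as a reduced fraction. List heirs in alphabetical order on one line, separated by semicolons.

There is no surviving spouse, so the entire estate passes to Graciela's descendants per stirpes.
Ramiro left no surviving issue, so that branch lapses and is disregarded.
The estate is divided into 3 equal shares of 1/3 among Mateo, Elena, Valentina.
Mateo predeceased; the 1/3 allotted to Mateo's branch passes to Mateo's issue by representation.
Octavio is the sole taker at this level and receives the full 1/3.
Elena is living and takes 1/3.
Valentina predeceased; the 1/3 allotted to Valentina's branch passes to Valentina's issue by representation.
Diego's line is the sole branch at this level, so the full 1/3 passes to Diego's issue by representation.
Pilar's line is the sole branch at this level, so the full 1/3 passes to Pilar's issue by representation.
The 1/3 is divided into 2 equal shares of 1/6 among Ximena, Ursula.
Ximena is living and takes 1/6.
Ursula is living and takes 1/6.

Elena 1/3; Octavio 1/3; Ursula 1/6; Ximena 1/6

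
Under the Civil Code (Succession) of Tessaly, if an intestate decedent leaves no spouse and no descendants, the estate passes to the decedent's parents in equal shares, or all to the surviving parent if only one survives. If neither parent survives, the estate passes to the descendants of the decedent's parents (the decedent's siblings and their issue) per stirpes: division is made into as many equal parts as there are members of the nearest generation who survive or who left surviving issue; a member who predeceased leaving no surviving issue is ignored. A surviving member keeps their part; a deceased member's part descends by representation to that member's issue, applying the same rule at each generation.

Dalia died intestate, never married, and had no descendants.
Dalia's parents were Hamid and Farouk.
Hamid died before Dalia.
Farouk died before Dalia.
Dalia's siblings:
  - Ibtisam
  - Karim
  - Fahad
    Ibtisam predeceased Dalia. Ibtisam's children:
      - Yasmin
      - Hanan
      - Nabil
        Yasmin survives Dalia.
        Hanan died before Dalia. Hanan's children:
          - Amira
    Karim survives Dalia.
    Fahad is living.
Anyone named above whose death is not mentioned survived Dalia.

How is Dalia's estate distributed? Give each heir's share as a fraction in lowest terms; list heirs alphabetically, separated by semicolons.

Neither parent survives and there are no descendants, so the estate passes to Dalia's siblings and their issue per stirpes.
The estate is divided into 3 equal shares of 1/3 among Ibtisam, Karim, Fahad.
Ibtisam predeceased; the 1/3 allotted to Ibtisam's branch passes to Ibtisam's issue by representation.
The 1/3 is divided into 3 equal shares of 1/9 among Yasmin, Hanan, Nabil.
Yasmin is living and takes 1/9.
Hanan predeceased; the 1/9 allotted to Hanan's branch passes to Hanan's issue by representation.
Amira is the sole taker at this level and receives the full 1/9.
Nabil is living and takes 1/9.
Karim is living and takes 1/3.
Fahad is living and takes 1/3.

Amira 1/9; Fahad 1/3; Karim 1/3; Nabil 1/9; Yasmin 1/9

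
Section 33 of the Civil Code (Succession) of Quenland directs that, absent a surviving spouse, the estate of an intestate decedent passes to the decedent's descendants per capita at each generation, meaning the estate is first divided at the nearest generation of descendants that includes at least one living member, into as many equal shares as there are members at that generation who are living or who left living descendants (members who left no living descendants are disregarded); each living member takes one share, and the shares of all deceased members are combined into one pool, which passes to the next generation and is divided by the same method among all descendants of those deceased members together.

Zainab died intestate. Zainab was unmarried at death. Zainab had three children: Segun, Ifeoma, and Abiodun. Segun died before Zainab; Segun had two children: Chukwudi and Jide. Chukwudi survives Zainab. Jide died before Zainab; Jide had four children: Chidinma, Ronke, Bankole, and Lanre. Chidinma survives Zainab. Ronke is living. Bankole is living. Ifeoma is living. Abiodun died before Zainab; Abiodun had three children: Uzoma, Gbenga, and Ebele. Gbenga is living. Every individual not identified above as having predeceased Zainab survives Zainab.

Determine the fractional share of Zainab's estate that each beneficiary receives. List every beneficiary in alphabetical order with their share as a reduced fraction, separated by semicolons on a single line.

Bankole 1/30; Chidinma 1/30; Chukwudi 2/15; Ebele 2/15; Gbenga 2/15; Ifeoma 1/3; Lanre 1/30; Ronke 1/30; Uzoma 2/15

There is no surviving spouse, so the entire estate passes to Zainab's descendants per capita at each generation.
At generation 1 (Segun, Ifeoma, Abiodun) there are 3 shares of (1)/3 = 1/3 each.
Living: Ifeoma — each takes 1/3.
Deceased: Segun and Abiodun. Their combined 2/3 is pooled and carried to generation 2.
At generation 2 (Chukwudi, Jide, Uzoma, Gbenga, Ebele) there are 5 shares of (2/3)/5 = 2/15 each.
Living: Chukwudi, Uzoma, Gbenga, and Ebele — each takes 2/15.
Deceased: Jide. That 2/15 share is carried to generation 3.
At generation 3 (Chidinma, Ronke, Bankole, Lanre) there are 4 shares of (2/15)/4 = 1/30 each.
Living: Chidinma, Ronke, Bankole, and Lanre — each takes 1/30.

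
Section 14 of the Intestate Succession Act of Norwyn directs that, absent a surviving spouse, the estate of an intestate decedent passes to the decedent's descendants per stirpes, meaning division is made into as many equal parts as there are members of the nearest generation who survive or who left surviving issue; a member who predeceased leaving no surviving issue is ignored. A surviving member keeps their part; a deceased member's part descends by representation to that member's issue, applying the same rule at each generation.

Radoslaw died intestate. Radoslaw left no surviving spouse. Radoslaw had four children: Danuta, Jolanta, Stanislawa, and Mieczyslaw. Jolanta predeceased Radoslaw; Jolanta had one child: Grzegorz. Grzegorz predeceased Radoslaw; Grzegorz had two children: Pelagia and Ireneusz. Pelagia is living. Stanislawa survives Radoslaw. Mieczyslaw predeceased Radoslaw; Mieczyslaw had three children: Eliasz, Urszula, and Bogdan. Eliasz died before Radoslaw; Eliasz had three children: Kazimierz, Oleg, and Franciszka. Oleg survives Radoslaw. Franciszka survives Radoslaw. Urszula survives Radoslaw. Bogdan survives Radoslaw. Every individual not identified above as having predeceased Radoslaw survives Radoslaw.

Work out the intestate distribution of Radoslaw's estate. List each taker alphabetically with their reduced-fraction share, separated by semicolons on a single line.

There is no surviving spouse, so the entire estate passes to Radoslaw's descendants per stirpes.
The estate is divided into 4 equal shares of 1/4 among Danuta, Jolanta, Stanislawa, Mieczyslaw.
Danuta is living and takes 1/4.
Jolanta predeceased; the 1/4 allotted to Jolanta's branch passes to Jolanta's issue by representation.
Grzegorz's line is the sole branch at this level, so the full 1/4 passes to Grzegorz's issue by representation.
The 1/4 is divided into 2 equal shares of 1/8 among Pelagia, Ireneusz.
Pelagia is living and takes 1/8.
Ireneusz is living and takes 1/8.
Stanislawa is living and takes 1/4.
Mieczyslaw predeceased; the 1/4 allotted to Mieczyslaw's branch passes to Mieczyslaw's issue by representation.
The 1/4 is divided into 3 equal shares of 1/12 among Eliasz, Urszula, Bogdan.
Eliasz predeceased; the 1/12 allotted to Eliasz's branch passes to Eliasz's issue by representation.
The 1/12 is divided into 3 equal shares of 1/36 among Kazimierz, Oleg, Franciszka.
Kazimierz is living and takes 1/36.
Oleg is living and takes 1/36.
Franciszka is living and takes 1/36.
Urszula is living and takes 1/12.
Bogdan is living and takes 1/12.

Bogdan 1/12; Danuta 1/4; Franciszka 1/36; Ireneusz 1/8; Kazimierz 1/36; Oleg 1/36; Pelagia 1/8; Stanislawa 1/4; Urszula 1/12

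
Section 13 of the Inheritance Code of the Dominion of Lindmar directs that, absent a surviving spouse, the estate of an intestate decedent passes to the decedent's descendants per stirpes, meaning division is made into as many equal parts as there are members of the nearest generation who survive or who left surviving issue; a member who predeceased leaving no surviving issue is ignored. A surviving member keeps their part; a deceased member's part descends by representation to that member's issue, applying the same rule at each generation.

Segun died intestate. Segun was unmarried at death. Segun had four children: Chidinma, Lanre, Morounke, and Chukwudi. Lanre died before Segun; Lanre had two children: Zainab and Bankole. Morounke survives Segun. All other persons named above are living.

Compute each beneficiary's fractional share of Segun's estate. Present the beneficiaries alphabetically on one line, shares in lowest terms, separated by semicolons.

Bankole 1/8; Chidinma 1/4; Chukwudi 1/4; Morounke 1/4; Zainab 1/8

There is no surviving spouse, so the entire estate passes to Segun's descendants per stirpes.
The estate is divided into 4 equal shares of 1/4 among Chidinma, Lanre, Morounke, Chukwudi.
Chidinma is living and takes 1/4.
Lanre predeceased; the 1/4 allotted to Lanre's branch passes to Lanre's issue by representation.
The 1/4 is divided into 2 equal shares of 1/8 among Zainab, Bankole.
Zainab is living and takes 1/8.
Bankole is living and takes 1/8.
Morounke is living and takes 1/4.
Chukwudi is living and takes 1/4.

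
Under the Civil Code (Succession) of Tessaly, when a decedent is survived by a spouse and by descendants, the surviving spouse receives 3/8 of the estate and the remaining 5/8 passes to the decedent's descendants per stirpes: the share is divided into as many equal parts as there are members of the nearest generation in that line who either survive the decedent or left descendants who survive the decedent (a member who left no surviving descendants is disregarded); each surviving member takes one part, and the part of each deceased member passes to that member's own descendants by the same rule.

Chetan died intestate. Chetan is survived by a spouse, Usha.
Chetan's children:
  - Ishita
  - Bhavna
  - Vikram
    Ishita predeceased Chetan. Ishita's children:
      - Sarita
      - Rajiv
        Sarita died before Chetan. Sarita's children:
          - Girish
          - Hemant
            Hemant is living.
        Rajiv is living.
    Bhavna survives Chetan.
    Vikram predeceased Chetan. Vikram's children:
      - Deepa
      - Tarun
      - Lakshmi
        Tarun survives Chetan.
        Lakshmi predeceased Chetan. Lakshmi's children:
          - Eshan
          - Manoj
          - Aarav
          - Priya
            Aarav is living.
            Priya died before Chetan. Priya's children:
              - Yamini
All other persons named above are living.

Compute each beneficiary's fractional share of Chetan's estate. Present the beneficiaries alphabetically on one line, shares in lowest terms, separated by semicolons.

Aarav 5/288; Bhavna 5/24; Deepa 5/72; Eshan 5/288; Girish 5/96; Hemant 5/96; Manoj 5/288; Rajiv 5/48; Tarun 5/72; Usha 3/8; Yamini 5/288

Usha, as surviving spouse, takes 3/8.
The remaining 5/8 passes to Chetan's descendants per stirpes.
The 5/8 is divided into 3 equal shares of 5/24 among Ishita, Bhavna, Vikram.
Ishita predeceased; the 5/24 allotted to Ishita's branch passes to Ishita's issue by representation.
The 5/24 is divided into 2 equal shares of 5/48 among Sarita, Rajiv.
Sarita predeceased; the 5/48 allotted to Sarita's branch passes to Sarita's issue by representation.
The 5/48 is divided into 2 equal shares of 5/96 among Girish, Hemant.
Girish is living and takes 5/96.
Hemant is living and takes 5/96.
Rajiv is living and takes 5/48.
Bhavna is living and takes 5/24.
Vikram predeceased; the 5/24 allotted to Vikram's branch passes to Vikram's issue by representation.
The 5/24 is divided into 3 equal shares of 5/72 among Deepa, Tarun, Lakshmi.
Deepa is living and takes 5/72.
Tarun is living and takes 5/72.
Lakshmi predeceased; the 5/72 allotted to Lakshmi's branch passes to Lakshmi's issue by representation.
The 5/72 is divided into 4 equal shares of 5/288 among Eshan, Manoj, Aarav, Priya.
Eshan is living and takes 5/288.
Manoj is living and takes 5/288.
Aarav is living and takes 5/288.
Priya predeceased; the 5/288 allotted to Priya's branch passes to Priya's issue by representation.
Yamini is the sole taker at this level and receives the full 5/288.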